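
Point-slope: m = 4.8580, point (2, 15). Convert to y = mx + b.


y - 15 = 4.8580(x - 2)
y = 4.8580x + 15 - 4.8580*2
y = 4.8580x + 5.2840

y = 4.8580x + 5.2840


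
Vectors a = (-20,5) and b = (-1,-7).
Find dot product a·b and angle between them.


a·b = -20*(-1) + 5*(-7) = 20 - 35 = -15
|a| = sqrt(400+25) = 20.6155
|b| = sqrt(1+49) = 7.0711
cos(theta) = -15/(sqrt(425)*sqrt(50)) = -15/sqrt(21250) = -0.102899
theta = arccos(-15/sqrt(21250)) = 95.9061 degrees

a·b = -15, theta = 95.9061 deg


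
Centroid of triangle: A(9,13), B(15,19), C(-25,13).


Gx = (9+15- 25)/3 = -1/3 = -0.3333
Gy = (13+19+13)/3 = 45/3 = 15.0000

G = (-0.3333, 15.0000)


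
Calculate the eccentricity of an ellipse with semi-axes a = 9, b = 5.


c = sqrt(81-25) = sqrt(56) = 7.4833
e = c/a = sqrt(56)/9 = 0.8315

e = 0.8315


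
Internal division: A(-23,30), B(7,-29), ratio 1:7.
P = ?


Px = (1*7 + 7*(-23))/8 = -154/8 = -19.2500
Py = (1*(-29) + 7*30)/8 = 181/8 = 22.6250

P = (-19.2500, 22.6250)


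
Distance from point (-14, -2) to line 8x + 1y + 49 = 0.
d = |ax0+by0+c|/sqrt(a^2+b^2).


|8*(-14) + 1*(-2) + 49| = |-65| = 65
sqrt(64 + 1) = sqrt(65) = 8.0623
d = 65/sqrt(65) = 8.0623

8.0623


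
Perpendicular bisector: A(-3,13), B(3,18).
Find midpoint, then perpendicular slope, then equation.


Midpoint = (0, 15.5)
Slope of AB = dy/dx = 5/6 = 0.8333
Perp slope = -dx/dy = -6/5 = -1.2000
b = My - (perp slope)*Mx = 15.5 + (6*0)/5 = 15.5 + 0 = 15.5000

y = -1.2000x + 15.5000


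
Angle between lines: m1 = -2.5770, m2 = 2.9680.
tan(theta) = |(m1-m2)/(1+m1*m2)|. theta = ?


m1-m2 = -5.545
1+m1*m2 = -6.648536
tan(theta) = |-5.545/(-6.648536)| = 0.834018
theta = arctan(|-5.545/(-6.648536)|) = 39.8287 degrees (acute angle)

39.8287 degrees


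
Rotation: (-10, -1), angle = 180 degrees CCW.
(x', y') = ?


cos(180) = -1, sin(180) = 0
x' = -10*(-1) + 1*0 = 10
y' = -10*0 - 1*(-1) = 1

(10, 1)


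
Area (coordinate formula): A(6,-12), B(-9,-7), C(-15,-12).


6*(-7+ 12) = 30
-9*(-12+ 12) = 0
-15*(-12+ 7) = 75
sum = 105
Area = |105|/2 = 52.5000

52.5000 sq units


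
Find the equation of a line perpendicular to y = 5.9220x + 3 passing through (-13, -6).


Perpendicular slope = -1/m1 = -1/5.9220 = -0.1689
b2 = y0 - m2*x0 = -6 - 13/5.9220 = -6 - 2.1952 = -8.1952

y = -0.1689x - 8.1952


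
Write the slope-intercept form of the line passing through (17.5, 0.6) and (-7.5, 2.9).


m = (2.3)/(-25.0) = -0.0920
b = y1 - m*x1 = 0.6 - (2.3*17.5)/(-25.0) = 0.6 + 1.6100 = 2.2100

y = -0.0920x + 2.2100


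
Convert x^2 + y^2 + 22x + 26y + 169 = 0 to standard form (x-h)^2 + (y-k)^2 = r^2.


h = -D/2 = -22/2 = -11
k = -E/2 = -26/2 = -13
r^2 = h^2 + k^2 - F = 121 + 169 - 169 = 121
r = 11

Center (-11, -13), radius = 11


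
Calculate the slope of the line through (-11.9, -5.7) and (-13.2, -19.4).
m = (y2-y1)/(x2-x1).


dy = -19.4 + 5.7 = -13.7
dx = -13.2 + 11.9 = -1.3
m = -13.7/(-1.3) = 10.5385

m = 10.5385


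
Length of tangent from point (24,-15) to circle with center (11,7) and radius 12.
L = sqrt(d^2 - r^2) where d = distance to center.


d = sqrt((24-11)^2 + (-15-7)^2) = sqrt(169+484) = 25.5539
L = sqrt(653.0000 - 144) = sqrt(509.0000) = 22.5610

22.5610


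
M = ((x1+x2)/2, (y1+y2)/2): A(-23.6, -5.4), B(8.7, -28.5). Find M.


Mx = (-23.6 + 8.7)/2 = -14.9/2 = -7.4500
My = (-5.4 - 28.5)/2 = -33.9/2 = -16.9500

(-7.4500, -16.9500)


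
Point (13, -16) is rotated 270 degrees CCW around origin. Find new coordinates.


cos(270) = 0, sin(270) = -1
x' = 13*0 + 16*(-1) = -16
y' = 13*(-1) - 16*0 = -13

(-16, -13)


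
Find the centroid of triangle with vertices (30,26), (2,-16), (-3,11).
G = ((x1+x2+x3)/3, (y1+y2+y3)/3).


Gx = (30+2- 3)/3 = 29/3 = 9.6667
Gy = (26- 16+11)/3 = 21/3 = 7.0000

G = (9.6667, 7.0000)


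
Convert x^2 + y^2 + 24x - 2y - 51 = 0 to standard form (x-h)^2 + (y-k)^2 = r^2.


h = -D/2 = -24/2 = -12
k = -E/2 = 2/2 = 1
r^2 = h^2 + k^2 - F = 144 + 1 + 51 = 196
r = 14

Center (-12, 1), radius = 14


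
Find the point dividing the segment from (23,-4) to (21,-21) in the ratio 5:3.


Px = (5*21 + 3*23)/8 = 174/8 = 21.7500
Py = (5*(-21) + 3*(-4))/8 = -117/8 = -14.6250

P = (21.7500, -14.6250)


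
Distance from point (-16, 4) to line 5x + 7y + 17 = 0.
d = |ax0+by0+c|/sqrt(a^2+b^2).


|5*(-16) + 7*4 + 17| = |-35| = 35
sqrt(25 + 49) = sqrt(74) = 8.6023
d = 35/sqrt(74) = 4.0687

4.0687


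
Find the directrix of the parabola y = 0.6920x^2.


a = 0.6920
1/(4a) = 0.3613
directrix: y = -0.3613 = -0.3613

y = -0.3613


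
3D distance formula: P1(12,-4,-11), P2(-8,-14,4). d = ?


dx=-20, dy=-10, dz=15
d = sqrt(400+100+225) = sqrt(725) = 26.9258

26.9258


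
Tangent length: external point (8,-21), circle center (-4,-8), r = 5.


d = sqrt((8+ 4)^2 + (-21+ 8)^2) = sqrt(144+169) = 17.6918
L = sqrt(313.0000 - 25) = sqrt(288.0000) = 16.9706

16.9706


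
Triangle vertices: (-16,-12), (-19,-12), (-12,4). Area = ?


-16*(-12-4) = 256
-19*(4+ 12) = -304
-12*(-12+ 12) = 0
sum = -48
Area = |-48|/2 = 24.0000

24.0000 sq units


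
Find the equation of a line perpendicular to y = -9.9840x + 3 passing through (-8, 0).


Perpendicular slope = -1/m1 = -1/(-9.9840) = 0.1002
b2 = y0 - m2*x0 = 0 - 8/(-9.9840) = 0 + 0.8013 = 0.8013

y = 0.1002x + 0.8013


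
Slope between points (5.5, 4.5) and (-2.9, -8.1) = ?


dy = -8.1 - 4.5 = -12.6
dx = -2.9 - 5.5 = -8.4
m = -12.6/(-8.4) = 1.5000

m = 1.5000


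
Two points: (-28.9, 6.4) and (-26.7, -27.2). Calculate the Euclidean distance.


dx = -26.7 + 28.9 = 2.2
dy = -27.2 - 6.4 = -33.6
d = sqrt(4.84 + 1128.96) = sqrt(1133.8) = 33.6719

33.6719


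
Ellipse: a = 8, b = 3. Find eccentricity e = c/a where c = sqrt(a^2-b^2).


c = sqrt(64-9) = sqrt(55) = 7.4162
e = c/a = sqrt(55)/8 = 0.9270

e = 0.9270


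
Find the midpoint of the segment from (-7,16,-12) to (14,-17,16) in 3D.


Mx = (-7+14)/2 = 3.5000
My = (16- 17)/2 = -0.5000
Mz = (-12+16)/2 = 2.0000

M = (3.5000, -0.5000, 2.0000)


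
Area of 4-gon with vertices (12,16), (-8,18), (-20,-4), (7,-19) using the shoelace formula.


sum(xi*y_{i+1}) = 12*18 - 8*(-4) - 20*(-19) + 7*16 = 740
sum(yi*x_{i+1}) = 16*(-8) + 18*(-20) - 4*7 - 19*12 = -744
Area = |740 + 744|/2 = 1484/2 = 742.0000

742.0000 sq units


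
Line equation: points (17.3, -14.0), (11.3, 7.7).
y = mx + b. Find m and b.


m = (21.7)/(-6.0) = -3.6167
b = y1 - m*x1 = -14.0 - (21.7*17.3)/(-6.0) = -14.0 + 62.5683 = 48.5683

y = -3.6167x + 48.5683


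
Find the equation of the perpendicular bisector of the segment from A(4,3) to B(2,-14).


Midpoint = (3, -5.5)
Slope of AB = dy/dx = -17/(-2) = 8.5000
Perp slope = -dx/dy = -2/17 = -0.1176
b = My - (perp slope)*Mx = -5.5 + (-2*3)/(-17) = -5.5 + 0.3529 = -5.1471

y = -0.1176x - 5.1471


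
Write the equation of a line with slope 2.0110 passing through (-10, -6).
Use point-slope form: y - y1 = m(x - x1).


y + 6 = 2.0110(x + 10)
y = 2.0110x - 6 - 2.0110*(-10)
y = 2.0110x + 14.1100

y = 2.0110x + 14.1100


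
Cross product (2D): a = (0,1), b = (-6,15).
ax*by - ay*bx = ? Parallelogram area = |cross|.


cross = 0*15 - 1*(-6) = 0 + 6 = 6
Parallelogram area = |6| = 6

cross = 6, parallelogram area = 6


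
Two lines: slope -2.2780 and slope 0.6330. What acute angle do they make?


m1-m2 = -2.911
1+m1*m2 = -0.441974
tan(theta) = |-2.911/(-0.441974)| = 6.586360
theta = arctan(|-2.911/(-0.441974)|) = 81.3668 degrees (acute angle)

81.3668 degrees


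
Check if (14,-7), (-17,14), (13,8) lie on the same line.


14*(14-8) - 17*(8+ 7) + 13*(-7-14)
= 84 - 255 - 273 = -444

No, not collinear (determinant = -444)


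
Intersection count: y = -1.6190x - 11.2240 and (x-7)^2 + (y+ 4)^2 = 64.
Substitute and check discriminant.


Substitute y = -1.6190x - 11.2240: (x-7)^2 + (-1.6190x- 11.2240+ 4)^2 = 64
Expand to Ax^2 + Bx + C = 0, where b-k = -7.224
A = 1+m^2 = 3.621161
B = 2(m(b-k) - h) = 2(-1.6190*(-7.224) - 7) = 9.391312
C = h^2 + (b-k)^2 - r^2 = 49 + 52.186176 - 64 = 37.186176
disc = B^2-4AC = 88.1967 - 538.6285 = -450.4318
disc < 0

0 intersection points


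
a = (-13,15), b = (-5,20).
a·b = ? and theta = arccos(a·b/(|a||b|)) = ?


a·b = -13*(-5) + 15*20 = 65 + 300 = 365
|a| = sqrt(169+225) = 19.8494
|b| = sqrt(25+400) = 20.6155
cos(theta) = 365/(sqrt(394)*sqrt(425)) = 365/sqrt(167450) = 0.891970
theta = arccos(365/sqrt(167450)) = 26.8781 degrees

a·b = 365, theta = 26.8781 deg


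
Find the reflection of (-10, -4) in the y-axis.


Reflection rule for y-axis: (-x, y)
(-10, -4) -> (10, -4)

(10, -4)


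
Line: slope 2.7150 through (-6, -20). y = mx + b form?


y + 20 = 2.7150(x + 6)
y = 2.7150x - 20 - 2.7150*(-6)
y = 2.7150x - 3.7100

y = 2.7150x - 3.7100


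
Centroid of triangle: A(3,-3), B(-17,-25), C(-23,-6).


Gx = (3- 17- 23)/3 = -37/3 = -12.3333
Gy = (-3- 25- 6)/3 = -34/3 = -11.3333

G = (-12.3333, -11.3333)


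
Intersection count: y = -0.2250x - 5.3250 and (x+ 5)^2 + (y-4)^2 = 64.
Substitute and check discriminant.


Substitute y = -0.2250x - 5.3250: (x+ 5)^2 + (-0.2250x- 5.3250-4)^2 = 64
Expand to Ax^2 + Bx + C = 0, where b-k = -9.325
A = 1+m^2 = 1.050625
B = 2(m(b-k) - h) = 2(-0.2250*(-9.325) + 5) = 14.19625
C = h^2 + (b-k)^2 - r^2 = 25 + 86.955625 - 64 = 47.955625
disc = B^2-4AC = 201.5335 - 201.5335 = 0
disc = 0

1 intersection point (tangent)


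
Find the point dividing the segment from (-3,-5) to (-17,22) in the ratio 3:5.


Px = (3*(-17) + 5*(-3))/8 = -66/8 = -8.2500
Py = (3*22 + 5*(-5))/8 = 41/8 = 5.1250

P = (-8.2500, 5.1250)


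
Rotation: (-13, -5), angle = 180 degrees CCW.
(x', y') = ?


cos(180) = -1, sin(180) = 0
x' = -13*(-1) + 5*0 = 13
y' = -13*0 - 5*(-1) = 5

(13, 5)


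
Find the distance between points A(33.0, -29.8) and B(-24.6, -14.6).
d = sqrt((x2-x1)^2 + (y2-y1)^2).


dx = -24.6 - 33.0 = -57.6
dy = -14.6 + 29.8 = 15.2
d = sqrt(3317.76 + 231.04) = sqrt(3548.8) = 59.5718

59.5718


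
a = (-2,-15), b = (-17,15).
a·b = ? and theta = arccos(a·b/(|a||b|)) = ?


a·b = -2*(-17) - 15*15 = 34 - 225 = -191
|a| = sqrt(4+225) = 15.1327
|b| = sqrt(289+225) = 22.6716
cos(theta) = -191/(sqrt(229)*sqrt(514)) = -191/sqrt(117706) = -0.556716
theta = arccos(-191/sqrt(117706)) = 123.8290 degrees

a·b = -191, theta = 123.8290 deg


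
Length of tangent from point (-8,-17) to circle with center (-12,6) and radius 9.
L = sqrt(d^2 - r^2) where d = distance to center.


d = sqrt((-8+ 12)^2 + (-17-6)^2) = sqrt(16+529) = 23.3452
L = sqrt(545.0000 - 81) = sqrt(464.0000) = 21.5407

21.5407


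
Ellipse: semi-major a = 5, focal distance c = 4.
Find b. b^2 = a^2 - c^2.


b^2 = 5^2 - (4)^2 = 25 - 16 = 9
b = sqrt(9) = 3

b = 3


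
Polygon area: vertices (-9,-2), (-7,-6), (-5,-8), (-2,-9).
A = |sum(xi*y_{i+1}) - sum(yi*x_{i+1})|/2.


sum(xi*y_{i+1}) = -9*(-6) - 7*(-8) - 5*(-9) - 2*(-2) = 159
sum(yi*x_{i+1}) = -2*(-7) - 6*(-5) - 8*(-2) - 9*(-9) = 141
Area = |159 - 141|/2 = 18/2 = 9.0000

9.0000 sq units


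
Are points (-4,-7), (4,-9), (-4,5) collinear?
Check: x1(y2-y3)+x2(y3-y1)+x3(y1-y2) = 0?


-4*(-9-5) + 4*(5+ 7) - 4*(-7+ 9)
= 56 + 48 - 8 = 96

No, not collinear (determinant = 96)


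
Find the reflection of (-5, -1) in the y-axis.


Reflection rule for y-axis: (-x, y)
(-5, -1) -> (5, -1)

(5, -1)


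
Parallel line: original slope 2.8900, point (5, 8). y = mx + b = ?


Parallel lines have equal slopes.
m2 = 2.8900
b2 = 8 - 2.8900*5 = -6.4500

y = 2.8900x - 6.4500


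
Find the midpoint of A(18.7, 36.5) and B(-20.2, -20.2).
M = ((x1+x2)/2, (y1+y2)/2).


Mx = (18.7 - 20.2)/2 = -1.5/2 = -0.7500
My = (36.5 - 20.2)/2 = 16.3/2 = 8.1500

(-0.7500, 8.1500)


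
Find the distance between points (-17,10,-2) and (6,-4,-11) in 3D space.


dx=23, dy=-14, dz=-9
d = sqrt(529+196+81) = sqrt(806) = 28.3901

28.3901


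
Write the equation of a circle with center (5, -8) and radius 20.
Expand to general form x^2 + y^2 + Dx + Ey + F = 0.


(x-5)^2 + (y+ 8)^2 = 20^2
D = -2h = -10, E = -2k = 16
F = h^2+k^2-r^2 = 25+64-400 = -311

x^2 + y^2 - 10x + 16y - 311 = 0


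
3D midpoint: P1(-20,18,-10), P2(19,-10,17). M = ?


Mx = (-20+19)/2 = -0.5000
My = (18- 10)/2 = 4.0000
Mz = (-10+17)/2 = 3.5000

M = (-0.5000, 4.0000, 3.5000)


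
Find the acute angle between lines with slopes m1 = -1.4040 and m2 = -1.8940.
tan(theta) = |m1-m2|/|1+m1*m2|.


m1-m2 = 0.49
1+m1*m2 = 3.659176
tan(theta) = |0.49/3.659176| = 0.133910
theta = arctan(|0.49/3.659176|) = 7.6271 degrees (acute angle)

7.6271 degrees


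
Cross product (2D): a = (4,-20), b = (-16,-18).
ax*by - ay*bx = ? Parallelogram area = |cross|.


cross = 4*(-18) + 20*(-16) = -72 - 320 = -392
Parallelogram area = |-392| = 392

cross = -392, parallelogram area = 392


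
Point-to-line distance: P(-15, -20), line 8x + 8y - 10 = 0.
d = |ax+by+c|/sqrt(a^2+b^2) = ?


|8*(-15) + 8*(-20) - 10| = |-290| = 290
sqrt(64 + 64) = sqrt(128) = 11.3137
d = 290/sqrt(128) = 25.6326

25.6326


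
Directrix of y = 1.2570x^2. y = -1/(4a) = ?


a = 1.2570
1/(4a) = 0.1989
directrix: y = -0.1989 = -0.1989

y = -0.1989


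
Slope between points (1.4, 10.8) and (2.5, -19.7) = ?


dy = -19.7 - 10.8 = -30.5
dx = 2.5 - 1.4 = 1.1
m = -30.5/1.1 = -27.7273

m = -27.7273


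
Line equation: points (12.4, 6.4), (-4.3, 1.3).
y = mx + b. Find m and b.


m = (-5.1)/(-16.7) = 0.3054
b = y1 - m*x1 = 6.4 - (-5.1*12.4)/(-16.7) = 6.4 - 3.7868 = 2.6132

y = 0.3054x + 2.6132


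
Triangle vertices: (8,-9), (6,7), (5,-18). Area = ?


8*(7+ 18) = 200
6*(-18+ 9) = -54
5*(-9-7) = -80
sum = 66
Area = |66|/2 = 33.0000

33.0000 sq units


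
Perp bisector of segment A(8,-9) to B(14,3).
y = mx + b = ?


Midpoint = (11, -3)
Slope of AB = dy/dx = 12/6 = 2.0000
Perp slope = -dx/dy = -6/12 = -0.5000
b = My - (perp slope)*Mx = -3 + (6*11)/12 = -3 + 5.5000 = 2.5000

y = -0.5000x + 2.5000


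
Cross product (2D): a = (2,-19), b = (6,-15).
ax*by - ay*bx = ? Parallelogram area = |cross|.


cross = 2*(-15) + 19*6 = -30 + 114 = 84
Parallelogram area = |84| = 84

cross = 84, parallelogram area = 84


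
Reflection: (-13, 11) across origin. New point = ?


Reflection rule for origin: (-x, -y)
(-13, 11) -> (13, -11)

(13, -11)


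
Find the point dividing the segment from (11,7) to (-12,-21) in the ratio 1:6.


Px = (1*(-12) + 6*11)/7 = 54/7 = 7.7143
Py = (1*(-21) + 6*7)/7 = 21/7 = 3.0000

P = (7.7143, 3.0000)


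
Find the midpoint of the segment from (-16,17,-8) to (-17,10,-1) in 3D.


Mx = (-16- 17)/2 = -16.5000
My = (17+10)/2 = 13.5000
Mz = (-8- 1)/2 = -4.5000

M = (-16.5000, 13.5000, -4.5000)


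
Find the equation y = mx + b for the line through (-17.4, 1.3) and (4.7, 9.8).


m = (8.5)/(22.1) = 0.3846
b = y1 - m*x1 = 1.3 - (8.5*(-17.4))/(22.1) = 1.3 + 6.6923 = 7.9923

y = 0.3846x + 7.9923


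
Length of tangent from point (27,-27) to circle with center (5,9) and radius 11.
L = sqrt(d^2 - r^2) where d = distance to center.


d = sqrt((27-5)^2 + (-27-9)^2) = sqrt(484+1296) = 42.1900
L = sqrt(1780.0000 - 121) = sqrt(1659.0000) = 40.7308

40.7308


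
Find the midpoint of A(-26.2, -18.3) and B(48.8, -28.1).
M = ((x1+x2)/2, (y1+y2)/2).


Mx = (-26.2 + 48.8)/2 = 22.6/2 = 11.3000
My = (-18.3 - 28.1)/2 = -46.4/2 = -23.2000

(11.3000, -23.2000)


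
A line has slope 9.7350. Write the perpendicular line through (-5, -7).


Perpendicular slope = -1/m1 = -1/9.7350 = -0.1027
b2 = y0 - m2*x0 = -7 - 5/9.7350 = -7 - 0.5136 = -7.5136

y = -0.1027x - 7.5136


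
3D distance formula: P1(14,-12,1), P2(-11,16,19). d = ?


dx=-25, dy=28, dz=18
d = sqrt(625+784+324) = sqrt(1733) = 41.6293

41.6293


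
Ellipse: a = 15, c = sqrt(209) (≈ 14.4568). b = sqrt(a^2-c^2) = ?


b^2 = 15^2 - (sqrt(209))^2 = 225 - 209 = 16
b = sqrt(16) = 4

b = 4


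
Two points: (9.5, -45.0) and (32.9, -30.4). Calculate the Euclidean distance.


dx = 32.9 - 9.5 = 23.4
dy = -30.4 + 45.0 = 14.6
d = sqrt(547.56 + 213.16) = sqrt(760.72) = 27.5812

27.5812


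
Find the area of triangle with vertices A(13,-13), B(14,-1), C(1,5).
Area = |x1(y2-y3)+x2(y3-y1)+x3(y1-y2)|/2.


13*(-1-5) = -78
14*(5+ 13) = 252
1*(-13+ 1) = -12
sum = 162
Area = |162|/2 = 81.0000

81.0000 sq units


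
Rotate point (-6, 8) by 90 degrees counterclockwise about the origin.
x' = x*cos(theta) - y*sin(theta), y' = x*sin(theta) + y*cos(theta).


cos(90) = 0, sin(90) = 1
x' = -6*0 - 8*1 = -8
y' = -6*1 + 8*0 = -6

(-8, -6)


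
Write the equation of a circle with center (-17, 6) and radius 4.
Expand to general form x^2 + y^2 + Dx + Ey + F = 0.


(x+ 17)^2 + (y-6)^2 = 4^2
D = -2h = 34, E = -2k = -12
F = h^2+k^2-r^2 = 289+36-16 = 309

x^2 + y^2 + 34x - 12y + 309 = 0


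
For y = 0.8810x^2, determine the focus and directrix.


a = 0.8810
1/(4a) = 0.2838
Focus = (0, 0.2838)
Directrix: y = -0.2838

Focus = (0, 0.2838), Directrix: y = -0.2838


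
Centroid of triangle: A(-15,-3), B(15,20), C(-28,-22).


Gx = (-15+15- 28)/3 = -28/3 = -9.3333
Gy = (-3+20- 22)/3 = -5/3 = -1.6667

G = (-9.3333, -1.6667)


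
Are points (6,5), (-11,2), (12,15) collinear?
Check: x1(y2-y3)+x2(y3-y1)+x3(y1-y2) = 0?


6*(2-15) - 11*(15-5) + 12*(5-2)
= -78 - 110 + 36 = -152

No, not collinear (determinant = -152)


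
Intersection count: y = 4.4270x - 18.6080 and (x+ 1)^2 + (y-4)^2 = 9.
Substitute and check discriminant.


Substitute y = 4.4270x - 18.6080: (x+ 1)^2 + (4.4270x- 18.6080-4)^2 = 9
Expand to Ax^2 + Bx + C = 0, where b-k = -22.608
A = 1+m^2 = 20.598329
B = 2(m(b-k) - h) = 2(4.4270*(-22.608) + 1) = -198.171232
C = h^2 + (b-k)^2 - r^2 = 1 + 511.121664 - 9 = 503.121664
disc = B^2-4AC = 39271.8372 - 41453.8622 = -2182.0250
disc < 0

0 intersection points


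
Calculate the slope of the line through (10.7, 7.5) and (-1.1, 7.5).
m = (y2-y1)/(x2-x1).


dy = 7.5 - 7.5 = 0.0
dx = -1.1 - 10.7 = -11.8
m = 0.0/(-11.8) = 0

m = 0


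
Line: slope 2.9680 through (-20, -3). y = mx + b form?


y + 3 = 2.9680(x + 20)
y = 2.9680x - 3 - 2.9680*(-20)
y = 2.9680x + 56.3600

y = 2.9680x + 56.3600


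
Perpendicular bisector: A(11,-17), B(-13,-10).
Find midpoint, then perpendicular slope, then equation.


Midpoint = (-1, -13.5)
Slope of AB = dy/dx = 7/(-24) = -0.2917
Perp slope = -dx/dy = 24/7 = 3.4286
b = My - (perp slope)*Mx = -13.5 + (-24*(-1))/7 = -13.5 + 3.4286 = -10.0714

y = 3.4286x - 10.0714


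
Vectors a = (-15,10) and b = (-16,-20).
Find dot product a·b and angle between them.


a·b = -15*(-16) + 10*(-20) = 240 - 200 = 40
|a| = sqrt(225+100) = 18.0278
|b| = sqrt(256+400) = 25.6125
cos(theta) = 40/(sqrt(325)*sqrt(656)) = 40/sqrt(213200) = 0.086630
theta = arccos(40/sqrt(213200)) = 85.0303 degrees

a·b = 40, theta = 85.0303 deg


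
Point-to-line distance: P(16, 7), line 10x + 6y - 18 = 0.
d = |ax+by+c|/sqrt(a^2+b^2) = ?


|10*16 + 6*7 - 18| = |184| = 184
sqrt(100 + 36) = sqrt(136) = 11.6619
d = 184/sqrt(136) = 15.7779

15.7779


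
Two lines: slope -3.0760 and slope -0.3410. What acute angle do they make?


m1-m2 = -2.735
1+m1*m2 = 2.048916
tan(theta) = |-2.735/2.048916| = 1.334852
theta = arctan(|-2.735/2.048916|) = 53.1614 degrees (acute angle)

53.1614 degrees


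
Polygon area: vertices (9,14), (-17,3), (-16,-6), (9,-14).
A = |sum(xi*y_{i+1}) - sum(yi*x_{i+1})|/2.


sum(xi*y_{i+1}) = 9*3 - 17*(-6) - 16*(-14) + 9*14 = 479
sum(yi*x_{i+1}) = 14*(-17) + 3*(-16) - 6*9 - 14*9 = -466
Area = |479 + 466|/2 = 945/2 = 472.5000

472.5000 sq units


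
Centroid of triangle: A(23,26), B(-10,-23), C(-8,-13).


Gx = (23- 10- 8)/3 = 5/3 = 1.6667
Gy = (26- 23- 13)/3 = -10/3 = -3.3333

G = (1.6667, -3.3333)


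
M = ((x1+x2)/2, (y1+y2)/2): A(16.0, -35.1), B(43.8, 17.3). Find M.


Mx = (16.0 + 43.8)/2 = 59.8/2 = 29.9000
My = (-35.1 + 17.3)/2 = -17.8/2 = -8.9000

(29.9000, -8.9000)


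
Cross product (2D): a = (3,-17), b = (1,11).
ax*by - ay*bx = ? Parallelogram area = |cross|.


cross = 3*11 + 17*1 = 33 + 17 = 50
Parallelogram area = |50| = 50

cross = 50, parallelogram area = 50


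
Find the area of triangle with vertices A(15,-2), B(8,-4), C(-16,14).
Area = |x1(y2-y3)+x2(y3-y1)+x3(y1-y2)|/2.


15*(-4-14) = -270
8*(14+ 2) = 128
-16*(-2+ 4) = -32
sum = -174
Area = |-174|/2 = 87.0000

87.0000 sq units


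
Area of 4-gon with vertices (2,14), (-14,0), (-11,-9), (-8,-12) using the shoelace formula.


sum(xi*y_{i+1}) = 2*0 - 14*(-9) - 11*(-12) - 8*14 = 146
sum(yi*x_{i+1}) = 14*(-14) + 0*(-11) - 9*(-8) - 12*2 = -148
Area = |146 + 148|/2 = 294/2 = 147.0000

147.0000 sq units


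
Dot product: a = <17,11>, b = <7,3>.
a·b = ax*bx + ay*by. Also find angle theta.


a·b = 17*7 + 11*3 = 119 + 33 = 152
|a| = sqrt(289+121) = 20.2485
|b| = sqrt(49+9) = 7.6158
cos(theta) = 152/(sqrt(410)*sqrt(58)) = 152/sqrt(23780) = 0.985684
theta = arccos(152/sqrt(23780)) = 9.7067 degrees

a·b = 152, theta = 9.7067 deg


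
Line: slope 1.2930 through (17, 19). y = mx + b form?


y - 19 = 1.2930(x - 17)
y = 1.2930x + 19 - 1.2930*17
y = 1.2930x - 2.9810

y = 1.2930x - 2.9810


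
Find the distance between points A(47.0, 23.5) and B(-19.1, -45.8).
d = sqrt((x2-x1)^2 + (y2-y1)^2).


dx = -19.1 - 47.0 = -66.1
dy = -45.8 - 23.5 = -69.3
d = sqrt(4369.21 + 4802.49) = sqrt(9171.7) = 95.7690

95.7690


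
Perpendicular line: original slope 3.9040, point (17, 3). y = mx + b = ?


Perpendicular slope = -1/m1 = -1/3.9040 = -0.2561
b2 = y0 - m2*x0 = 3 + 17/3.9040 = 3 + 4.3545 = 7.3545

y = -0.2561x + 7.3545


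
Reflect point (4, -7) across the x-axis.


Reflection rule for x-axis: (x, -y)
(4, -7) -> (4, 7)

(4, 7)


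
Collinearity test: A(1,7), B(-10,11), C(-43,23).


1*(11-23) - 10*(23-7) - 43*(7-11)
= -12 - 160 + 172 = 0

Yes, collinear (determinant = 0)


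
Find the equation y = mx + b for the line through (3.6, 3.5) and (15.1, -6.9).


m = (-10.4)/(11.5) = -0.9043
b = y1 - m*x1 = 3.5 - (-10.4*3.6)/(11.5) = 3.5 + 3.2557 = 6.7557

y = -0.9043x + 6.7557


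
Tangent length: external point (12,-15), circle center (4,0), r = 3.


d = sqrt((12-4)^2 + (-15-0)^2) = sqrt(64+225) = 17.0000
L = sqrt(289.0000 - 9) = sqrt(280.0000) = 16.7332

16.7332


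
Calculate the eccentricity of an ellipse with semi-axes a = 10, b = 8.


c = sqrt(100-64) = sqrt(36) = 6.0000
e = c/a = 6/10 = 0.6000

e = 0.6000


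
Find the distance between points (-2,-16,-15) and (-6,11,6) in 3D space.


dx=-4, dy=27, dz=21
d = sqrt(16+729+441) = sqrt(1186) = 34.4384

34.4384


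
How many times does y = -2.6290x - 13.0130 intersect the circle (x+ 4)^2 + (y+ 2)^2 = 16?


Substitute y = -2.6290x - 13.0130: (x+ 4)^2 + (-2.6290x- 13.0130+ 2)^2 = 16
Expand to Ax^2 + Bx + C = 0, where b-k = -11.013
A = 1+m^2 = 7.911641
B = 2(m(b-k) - h) = 2(-2.6290*(-11.013) + 4) = 65.906354
C = h^2 + (b-k)^2 - r^2 = 16 + 121.286169 - 16 = 121.286169
disc = B^2-4AC = 4343.6475 - 3838.2905 = 505.3570
disc > 0

2 intersection points


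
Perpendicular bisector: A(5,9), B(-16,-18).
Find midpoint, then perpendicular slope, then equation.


Midpoint = (-5.5, -4.5)
Slope of AB = dy/dx = -27/(-21) = 1.2857
Perp slope = -dx/dy = -21/27 = -0.7778
b = My - (perp slope)*Mx = -4.5 + (-21*(-5.5))/(-27) = -4.5 - 4.2778 = -8.7778

y = -0.7778x - 8.7778


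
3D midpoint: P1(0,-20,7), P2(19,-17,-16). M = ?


Mx = (0+19)/2 = 9.5000
My = (-20- 17)/2 = -18.5000
Mz = (7- 16)/2 = -4.5000

M = (9.5000, -18.5000, -4.5000)


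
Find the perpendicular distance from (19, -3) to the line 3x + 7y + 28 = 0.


|3*19 + 7*(-3) + 28| = |64| = 64
sqrt(9 + 49) = sqrt(58) = 7.6158
d = 64/sqrt(58) = 8.4036

8.4036


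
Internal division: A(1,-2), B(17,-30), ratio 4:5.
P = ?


Px = (4*17 + 5*1)/9 = 73/9 = 8.1111
Py = (4*(-30) + 5*(-2))/9 = -130/9 = -14.4444

P = (8.1111, -14.4444)


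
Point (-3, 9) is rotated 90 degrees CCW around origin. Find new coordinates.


cos(90) = 0, sin(90) = 1
x' = -3*0 - 9*1 = -9
y' = -3*1 + 9*0 = -3

(-9, -3)


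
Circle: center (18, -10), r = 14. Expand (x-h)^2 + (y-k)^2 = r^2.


(x-18)^2 + (y+ 10)^2 = 14^2
D = -2h = -36, E = -2k = 20
F = h^2+k^2-r^2 = 324+100-196 = 228

x^2 + y^2 - 36x + 20y + 228 = 0


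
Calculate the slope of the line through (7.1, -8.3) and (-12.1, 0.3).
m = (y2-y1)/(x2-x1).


dy = 0.3 + 8.3 = 8.6
dx = -12.1 - 7.1 = -19.2
m = 8.6/(-19.2) = -0.4479

m = -0.4479


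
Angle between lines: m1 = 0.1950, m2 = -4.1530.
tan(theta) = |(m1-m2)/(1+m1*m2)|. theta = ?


m1-m2 = 4.348
1+m1*m2 = 0.190165
tan(theta) = |4.348/0.190165| = 22.864355
theta = arctan(|4.348/0.190165|) = 87.4957 degrees (acute angle)

87.4957 degrees


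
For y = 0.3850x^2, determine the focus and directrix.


a = 0.3850
1/(4a) = 0.6494
Focus = (0, 0.6494)
Directrix: y = -0.6494

Focus = (0, 0.6494), Directrix: y = -0.6494


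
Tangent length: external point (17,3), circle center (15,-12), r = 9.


d = sqrt((17-15)^2 + (3+ 12)^2) = sqrt(4+225) = 15.1327
L = sqrt(229.0000 - 81) = sqrt(148.0000) = 12.1655

12.1655


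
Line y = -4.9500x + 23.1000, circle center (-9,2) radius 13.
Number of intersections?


Substitute y = -4.9500x + 23.1000: (x+ 9)^2 + (-4.9500x+23.1000-2)^2 = 169
Expand to Ax^2 + Bx + C = 0, where b-k = 21.1
A = 1+m^2 = 25.5025
B = 2(m(b-k) - h) = 2(-4.9500*21.1 + 9) = -190.89
C = h^2 + (b-k)^2 - r^2 = 81 + 445.21 - 169 = 357.21
disc = B^2-4AC = 36438.9921 - 36438.9921 = 0
disc = 0

1 intersection point (tangent)


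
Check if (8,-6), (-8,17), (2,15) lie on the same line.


8*(17-15) - 8*(15+ 6) + 2*(-6-17)
= 16 - 168 - 46 = -198

No, not collinear (determinant = -198)


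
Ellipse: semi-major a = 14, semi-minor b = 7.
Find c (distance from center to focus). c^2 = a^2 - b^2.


c^2 = 14^2 - 7^2 = 196 - 49 = 147
c = sqrt(147) = 12.1244

c = 12.1244


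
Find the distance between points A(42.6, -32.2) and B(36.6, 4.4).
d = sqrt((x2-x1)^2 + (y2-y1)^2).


dx = 36.6 - 42.6 = -6.0
dy = 4.4 + 32.2 = 36.6
d = sqrt(36.0 + 1339.56) = sqrt(1375.56) = 37.0885

37.0885


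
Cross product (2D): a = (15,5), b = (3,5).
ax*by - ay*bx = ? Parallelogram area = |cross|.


cross = 15*5 - 5*3 = 75 - 15 = 60
Parallelogram area = |60| = 60

cross = 60, parallelogram area = 60


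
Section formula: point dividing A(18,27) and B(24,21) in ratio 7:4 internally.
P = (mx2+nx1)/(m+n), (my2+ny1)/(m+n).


Px = (7*24 + 4*18)/11 = 240/11 = 21.8182
Py = (7*21 + 4*27)/11 = 255/11 = 23.1818

P = (21.8182, 23.1818)


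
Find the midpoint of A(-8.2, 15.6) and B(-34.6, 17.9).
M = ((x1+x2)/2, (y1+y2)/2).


Mx = (-8.2 - 34.6)/2 = -42.8/2 = -21.4000
My = (15.6 + 17.9)/2 = 33.5/2 = 16.7500

(-21.4000, 16.7500)


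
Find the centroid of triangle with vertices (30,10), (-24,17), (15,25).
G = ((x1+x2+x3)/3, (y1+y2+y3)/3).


Gx = (30- 24+15)/3 = 21/3 = 7.0000
Gy = (10+17+25)/3 = 52/3 = 17.3333

G = (7.0000, 17.3333)


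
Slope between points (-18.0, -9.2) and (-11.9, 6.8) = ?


dy = 6.8 + 9.2 = 16.0
dx = -11.9 + 18.0 = 6.1
m = 16.0/6.1 = 2.6230

m = 2.6230


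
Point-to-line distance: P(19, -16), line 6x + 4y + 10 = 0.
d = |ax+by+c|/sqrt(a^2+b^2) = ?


|6*19 + 4*(-16) + 10| = |60| = 60
sqrt(36 + 16) = sqrt(52) = 7.2111
d = 60/sqrt(52) = 8.3205

8.3205


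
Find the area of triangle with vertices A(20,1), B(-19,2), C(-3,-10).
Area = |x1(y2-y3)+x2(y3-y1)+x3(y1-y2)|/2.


20*(2+ 10) = 240
-19*(-10-1) = 209
-3*(1-2) = 3
sum = 452
Area = |452|/2 = 226.0000

226.0000 sq units


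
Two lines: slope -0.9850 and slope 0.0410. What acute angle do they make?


m1-m2 = -1.026
1+m1*m2 = 0.959615
tan(theta) = |-1.026/0.959615| = 1.069179
theta = arctan(|-1.026/0.959615|) = 46.9149 degrees (acute angle)

46.9149 degrees


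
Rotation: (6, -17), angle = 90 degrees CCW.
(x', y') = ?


cos(90) = 0, sin(90) = 1
x' = 6*0 + 17*1 = 17
y' = 6*1 - 17*0 = 6

(17, 6)


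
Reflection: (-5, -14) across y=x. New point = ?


Reflection rule for y=x: (y, x)
(-5, -14) -> (-14, -5)

(-14, -5)


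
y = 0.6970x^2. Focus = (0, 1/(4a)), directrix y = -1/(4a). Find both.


a = 0.6970
1/(4a) = 0.3587
Focus = (0, 0.3587)
Directrix: y = -0.3587

Focus = (0, 0.3587), Directrix: y = -0.3587


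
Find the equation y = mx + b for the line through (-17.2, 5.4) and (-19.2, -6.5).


m = (-11.9)/(-2.0) = 5.9500
b = y1 - m*x1 = 5.4 - (-11.9*(-17.2))/(-2.0) = 5.4 + 102.3400 = 107.7400

y = 5.9500x + 107.7400


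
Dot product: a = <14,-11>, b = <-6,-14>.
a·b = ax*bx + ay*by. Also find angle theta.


a·b = 14*(-6) - 11*(-14) = -84 + 154 = 70
|a| = sqrt(196+121) = 17.8045
|b| = sqrt(36+196) = 15.2315
cos(theta) = 70/(sqrt(317)*sqrt(232)) = 70/sqrt(73544) = 0.258122
theta = arccos(70/sqrt(73544)) = 75.0414 degrees

a·b = 70, theta = 75.0414 deg


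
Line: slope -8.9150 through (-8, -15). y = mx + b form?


y + 15 = -8.9150(x + 8)
y = -8.9150x - 15 + 8.9150*(-8)
y = -8.9150x - 86.3200

y = -8.9150x - 86.3200


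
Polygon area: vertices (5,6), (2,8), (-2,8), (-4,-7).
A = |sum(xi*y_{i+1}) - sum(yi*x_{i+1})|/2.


sum(xi*y_{i+1}) = 5*8 + 2*8 - 2*(-7) - 4*6 = 46
sum(yi*x_{i+1}) = 6*2 + 8*(-2) + 8*(-4) - 7*5 = -71
Area = |46 + 71|/2 = 117/2 = 58.5000

58.5000 sq units


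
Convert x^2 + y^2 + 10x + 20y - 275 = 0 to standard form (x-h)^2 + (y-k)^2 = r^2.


h = -D/2 = -10/2 = -5
k = -E/2 = -20/2 = -10
r^2 = h^2 + k^2 - F = 25 + 100 + 275 = 400
r = 20

Center (-5, -10), radius = 20


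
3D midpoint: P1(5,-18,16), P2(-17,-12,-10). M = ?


Mx = (5- 17)/2 = -6.0000
My = (-18- 12)/2 = -15.0000
Mz = (16- 10)/2 = 3.0000

M = (-6.0000, -15.0000, 3.0000)


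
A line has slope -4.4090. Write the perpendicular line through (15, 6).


Perpendicular slope = -1/m1 = -1/(-4.4090) = 0.2268
b2 = y0 - m2*x0 = 6 + 15/(-4.4090) = 6 - 3.4021 = 2.5979

y = 0.2268x + 2.5979


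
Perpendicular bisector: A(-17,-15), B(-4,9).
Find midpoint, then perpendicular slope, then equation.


Midpoint = (-10.5, -3)
Slope of AB = dy/dx = 24/13 = 1.8462
Perp slope = -dx/dy = -13/24 = -0.5417
b = My - (perp slope)*Mx = -3 + (13*(-10.5))/24 = -3 - 5.6875 = -8.6875

y = -0.5417x - 8.6875


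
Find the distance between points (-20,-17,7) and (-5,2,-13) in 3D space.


dx=15, dy=19, dz=-20
d = sqrt(225+361+400) = sqrt(986) = 31.4006

31.4006


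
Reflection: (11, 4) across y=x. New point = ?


Reflection rule for y=x: (y, x)
(11, 4) -> (4, 11)

(4, 11)


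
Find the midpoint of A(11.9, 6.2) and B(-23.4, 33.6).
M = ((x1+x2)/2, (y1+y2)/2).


Mx = (11.9 - 23.4)/2 = -11.5/2 = -5.7500
My = (6.2 + 33.6)/2 = 39.8/2 = 19.9000

(-5.7500, 19.9000)


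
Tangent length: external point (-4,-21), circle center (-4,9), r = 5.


d = sqrt((-4+ 4)^2 + (-21-9)^2) = sqrt(0+900) = 30.0000
L = sqrt(900.0000 - 25) = sqrt(875.0000) = 29.5804

29.5804


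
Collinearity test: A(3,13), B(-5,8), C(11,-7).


3*(8+ 7) - 5*(-7-13) + 11*(13-8)
= 45 + 100 + 55 = 200

No, not collinear (determinant = 200)


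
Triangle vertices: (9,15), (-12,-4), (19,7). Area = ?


9*(-4-7) = -99
-12*(7-15) = 96
19*(15+ 4) = 361
sum = 358
Area = |358|/2 = 179.0000

179.0000 sq units


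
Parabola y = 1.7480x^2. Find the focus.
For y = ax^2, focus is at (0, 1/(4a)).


a = 1.7480
4a = 6.9920
focus = (0, 1/6.9920) = (0, 0.1430)

Focus = (0, 0.1430)


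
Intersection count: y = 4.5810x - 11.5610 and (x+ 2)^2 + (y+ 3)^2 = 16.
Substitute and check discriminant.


Substitute y = 4.5810x - 11.5610: (x+ 2)^2 + (4.5810x- 11.5610+ 3)^2 = 16
Expand to Ax^2 + Bx + C = 0, where b-k = -8.561
A = 1+m^2 = 21.985561
B = 2(m(b-k) - h) = 2(4.5810*(-8.561) + 2) = -74.435882
C = h^2 + (b-k)^2 - r^2 = 4 + 73.290721 - 16 = 61.290721
disc = B^2-4AC = 5540.7005 - 5390.0435 = 150.6570
disc > 0

2 intersection points


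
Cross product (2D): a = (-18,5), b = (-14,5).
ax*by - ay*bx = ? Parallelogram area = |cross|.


cross = -18*5 - 5*(-14) = -90 + 70 = -20
Parallelogram area = |-20| = 20

cross = -20, parallelogram area = 20


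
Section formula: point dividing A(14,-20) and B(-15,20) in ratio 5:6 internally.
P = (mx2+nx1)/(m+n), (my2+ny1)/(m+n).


Px = (5*(-15) + 6*14)/11 = 9/11 = 0.8182
Py = (5*20 + 6*(-20))/11 = -20/11 = -1.8182

P = (0.8182, -1.8182)


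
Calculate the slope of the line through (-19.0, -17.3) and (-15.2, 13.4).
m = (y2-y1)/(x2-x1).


dy = 13.4 + 17.3 = 30.7
dx = -15.2 + 19.0 = 3.8
m = 30.7/3.8 = 8.0789

m = 8.0789


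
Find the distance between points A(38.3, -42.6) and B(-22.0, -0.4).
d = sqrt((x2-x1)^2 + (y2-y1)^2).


dx = -22.0 - 38.3 = -60.3
dy = -0.4 + 42.6 = 42.2
d = sqrt(3636.09 + 1780.84) = sqrt(5416.93) = 73.5998

73.5998


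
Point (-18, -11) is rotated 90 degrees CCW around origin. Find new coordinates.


cos(90) = 0, sin(90) = 1
x' = -18*0 + 11*1 = 11
y' = -18*1 - 11*0 = -18

(11, -18)


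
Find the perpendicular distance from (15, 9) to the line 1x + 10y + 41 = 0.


|1*15 + 10*9 + 41| = |146| = 146
sqrt(1 + 100) = sqrt(101) = 10.0499
d = 146/sqrt(101) = 14.5275

14.5275


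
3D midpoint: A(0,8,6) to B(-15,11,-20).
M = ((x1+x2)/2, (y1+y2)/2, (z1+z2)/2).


Mx = (0- 15)/2 = -7.5000
My = (8+11)/2 = 9.5000
Mz = (6- 20)/2 = -7.0000

M = (-7.5000, 9.5000, -7.0000)


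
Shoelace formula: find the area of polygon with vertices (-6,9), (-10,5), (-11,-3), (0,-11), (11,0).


sum(xi*y_{i+1}) = -6*5 - 10*(-3) - 11*(-11) + 0*0 + 11*9 = 220
sum(yi*x_{i+1}) = 9*(-10) + 5*(-11) - 3*0 - 11*11 + 0*(-6) = -266
Area = |220 + 266|/2 = 486/2 = 243.0000

243.0000 sq units


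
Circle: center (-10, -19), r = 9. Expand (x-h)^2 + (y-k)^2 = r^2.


(x+ 10)^2 + (y+ 19)^2 = 9^2
D = -2h = 20, E = -2k = 38
F = h^2+k^2-r^2 = 100+361-81 = 380

x^2 + y^2 + 20x + 38y + 380 = 0


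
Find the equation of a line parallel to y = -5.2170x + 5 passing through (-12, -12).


Parallel lines have equal slopes.
m2 = -5.2170
b2 = -12 + 5.2170*(-12) = -74.6040

y = -5.2170x - 74.6040


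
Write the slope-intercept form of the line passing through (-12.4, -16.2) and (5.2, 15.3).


m = (31.5)/(17.6) = 1.7898
b = y1 - m*x1 = -16.2 - (31.5*(-12.4))/(17.6) = -16.2 + 22.1932 = 5.9932

y = 1.7898x + 5.9932


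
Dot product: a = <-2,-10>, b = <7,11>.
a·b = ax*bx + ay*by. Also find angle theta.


a·b = -2*7 - 10*11 = -14 - 110 = -124
|a| = sqrt(4+100) = 10.1980
|b| = sqrt(49+121) = 13.0384
cos(theta) = -124/(sqrt(104)*sqrt(170)) = -124/sqrt(17680) = -0.932568
theta = arccos(-124/sqrt(17680)) = 158.8387 degrees

a·b = -124, theta = 158.8387 deg


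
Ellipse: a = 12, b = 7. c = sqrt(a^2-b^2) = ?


c^2 = 12^2 - 7^2 = 144 - 49 = 95
c = sqrt(95) = 9.7468

c = 9.7468


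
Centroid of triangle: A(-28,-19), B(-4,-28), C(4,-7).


Gx = (-28- 4+4)/3 = -28/3 = -9.3333
Gy = (-19- 28- 7)/3 = -54/3 = -18.0000

G = (-9.3333, -18.0000)


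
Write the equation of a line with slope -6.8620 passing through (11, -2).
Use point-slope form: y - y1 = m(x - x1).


y + 2 = -6.8620(x - 11)
y = -6.8620x - 2 + 6.8620*11
y = -6.8620x + 73.4820

y = -6.8620x + 73.4820


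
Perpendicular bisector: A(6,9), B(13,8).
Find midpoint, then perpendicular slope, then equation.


Midpoint = (9.5, 8.5)
Slope of AB = dy/dx = -1/7 = -0.1429
Perp slope = -dx/dy = 7/1 = 7.0000
b = My - (perp slope)*Mx = 8.5 + (7*9.5)/(-1) = 8.5 - 66.5000 = -58.0000

y = 7.0000x - 58.0000


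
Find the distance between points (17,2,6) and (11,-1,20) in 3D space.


dx=-6, dy=-3, dz=14
d = sqrt(36+9+196) = sqrt(241) = 15.5242

15.5242


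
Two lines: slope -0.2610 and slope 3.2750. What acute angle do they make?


m1-m2 = -3.536
1+m1*m2 = 0.145225
tan(theta) = |-3.536/0.145225| = 24.348425
theta = arctan(|-3.536/0.145225|) = 87.6482 degrees (acute angle)

87.6482 degrees


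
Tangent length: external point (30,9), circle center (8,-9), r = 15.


d = sqrt((30-8)^2 + (9+ 9)^2) = sqrt(484+324) = 28.4253
L = sqrt(808.0000 - 225) = sqrt(583.0000) = 24.1454

24.1454


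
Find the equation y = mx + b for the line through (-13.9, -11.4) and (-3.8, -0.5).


m = (10.9)/(10.1) = 1.0792
b = y1 - m*x1 = -11.4 - (10.9*(-13.9))/(10.1) = -11.4 + 15.0010 = 3.6010

y = 1.0792x + 3.6010


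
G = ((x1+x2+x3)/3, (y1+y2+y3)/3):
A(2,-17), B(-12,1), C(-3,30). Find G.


Gx = (2- 12- 3)/3 = -13/3 = -4.3333
Gy = (-17+1+30)/3 = 14/3 = 4.6667

G = (-4.3333, 4.6667)


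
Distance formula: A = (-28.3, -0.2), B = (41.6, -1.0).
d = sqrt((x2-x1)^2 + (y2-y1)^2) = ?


dx = 41.6 + 28.3 = 69.9
dy = -1.0 + 0.2 = -0.8
d = sqrt(4886.01 + 0.64) = sqrt(4886.65) = 69.9046

69.9046


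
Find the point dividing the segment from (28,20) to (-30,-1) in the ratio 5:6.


Px = (5*(-30) + 6*28)/11 = 18/11 = 1.6364
Py = (5*(-1) + 6*20)/11 = 115/11 = 10.4545

P = (1.6364, 10.4545)


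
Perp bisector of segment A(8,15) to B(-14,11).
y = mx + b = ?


Midpoint = (-3, 13)
Slope of AB = dy/dx = -4/(-22) = 0.1818
Perp slope = -dx/dy = -22/4 = -5.5000
b = My - (perp slope)*Mx = 13 + (-22*(-3))/(-4) = 13 - 16.5000 = -3.5000

y = -5.5000x - 3.5000


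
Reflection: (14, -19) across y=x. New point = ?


Reflection rule for y=x: (y, x)
(14, -19) -> (-19, 14)

(-19, 14)


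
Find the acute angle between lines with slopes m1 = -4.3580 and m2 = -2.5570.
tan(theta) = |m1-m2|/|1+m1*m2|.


m1-m2 = -1.801
1+m1*m2 = 12.143406
tan(theta) = |-1.801/12.143406| = 0.148311
theta = arctan(|-1.801/12.143406|) = 8.4361 degrees (acute angle)

8.4361 degrees


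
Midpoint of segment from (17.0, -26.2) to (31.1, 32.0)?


Mx = (17.0 + 31.1)/2 = 48.1/2 = 24.0500
My = (-26.2 + 32.0)/2 = 5.8/2 = 2.9000

(24.0500, 2.9000)


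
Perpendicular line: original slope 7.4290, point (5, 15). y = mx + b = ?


Perpendicular slope = -1/m1 = -1/7.4290 = -0.1346
b2 = y0 - m2*x0 = 15 + 5/7.4290 = 15 + 0.6730 = 15.6730

y = -0.1346x + 15.6730


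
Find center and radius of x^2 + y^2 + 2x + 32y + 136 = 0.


h = -D/2 = -2/2 = -1
k = -E/2 = -32/2 = -16
r^2 = h^2 + k^2 - F = 1 + 256 - 136 = 121
r = 11

Center (-1, -16), radius = 11


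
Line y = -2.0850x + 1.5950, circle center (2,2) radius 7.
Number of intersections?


Substitute y = -2.0850x + 1.5950: (x-2)^2 + (-2.0850x+1.5950-2)^2 = 49
Expand to Ax^2 + Bx + C = 0, where b-k = -0.405
A = 1+m^2 = 5.347225
B = 2(m(b-k) - h) = 2(-2.0850*(-0.405) - 2) = -2.31115
C = h^2 + (b-k)^2 - r^2 = 4 + 0.164025 - 49 = -44.835975
disc = B^2-4AC = 5.3414 + 958.9922 = 964.3336
disc > 0

2 intersection points


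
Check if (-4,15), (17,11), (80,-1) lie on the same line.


-4*(11+ 1) + 17*(-1-15) + 80*(15-11)
= -48 - 272 + 320 = 0

Yes, collinear (determinant = 0)


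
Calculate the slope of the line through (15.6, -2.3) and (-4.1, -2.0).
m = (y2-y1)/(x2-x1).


dy = -2.0 + 2.3 = 0.3
dx = -4.1 - 15.6 = -19.7
m = 0.3/(-19.7) = -0.0152

m = -0.0152


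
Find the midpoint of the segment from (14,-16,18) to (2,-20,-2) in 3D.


Mx = (14+2)/2 = 8.0000
My = (-16- 20)/2 = -18.0000
Mz = (18- 2)/2 = 8.0000

M = (8.0000, -18.0000, 8.0000)


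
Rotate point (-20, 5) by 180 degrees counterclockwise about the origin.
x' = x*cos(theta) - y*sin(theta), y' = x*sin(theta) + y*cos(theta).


cos(180) = -1, sin(180) = 0
x' = -20*(-1) - 5*0 = 20
y' = -20*0 + 5*(-1) = -5

(20, -5)


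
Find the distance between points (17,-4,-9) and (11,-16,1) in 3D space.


dx=-6, dy=-12, dz=10
d = sqrt(36+144+100) = sqrt(280) = 16.7332

16.7332


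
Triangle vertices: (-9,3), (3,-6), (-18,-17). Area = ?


-9*(-6+ 17) = -99
3*(-17-3) = -60
-18*(3+ 6) = -162
sum = -321
Area = |-321|/2 = 160.5000

160.5000 sq units


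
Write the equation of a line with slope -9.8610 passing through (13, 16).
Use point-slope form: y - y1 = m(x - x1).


y - 16 = -9.8610(x - 13)
y = -9.8610x + 16 + 9.8610*13
y = -9.8610x + 144.1930

y = -9.8610x + 144.1930
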